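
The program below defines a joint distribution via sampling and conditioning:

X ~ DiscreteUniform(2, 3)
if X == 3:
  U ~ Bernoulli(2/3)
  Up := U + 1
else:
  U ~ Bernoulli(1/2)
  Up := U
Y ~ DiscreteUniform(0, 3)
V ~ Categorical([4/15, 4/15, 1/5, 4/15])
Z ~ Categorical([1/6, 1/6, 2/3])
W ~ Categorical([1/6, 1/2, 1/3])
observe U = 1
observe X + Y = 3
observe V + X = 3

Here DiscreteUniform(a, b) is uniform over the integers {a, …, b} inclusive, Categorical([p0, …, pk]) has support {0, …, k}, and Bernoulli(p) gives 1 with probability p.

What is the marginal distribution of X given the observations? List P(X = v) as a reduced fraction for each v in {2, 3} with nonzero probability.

Enumerate traces; 18 have nonzero weight after conditioning:
  (X=2, U=1, Y=1, V=1, Z=0, W=0) weight 1/2160
  (X=2, U=1, Y=1, V=1, Z=0, W=1) weight 1/720
  (X=2, U=1, Y=1, V=1, Z=0, W=2) weight 1/1080
  (X=2, U=1, Y=1, V=1, Z=1, W=0) weight 1/2160
  (X=2, U=1, Y=1, V=1, Z=1, W=1) weight 1/720
  (X=2, U=1, Y=1, V=1, Z=1, W=2) weight 1/1080
  (X=2, U=1, Y=1, V=1, Z=2, W=0) weight 1/540
  (X=2, U=1, Y=1, V=1, Z=2, W=1) weight 1/180
  (X=3, U=1, Y=0, V=0, Z=0, W=0) weight 1/1620
  … 9 more
Group by X:
  weight(X=2) = 1/60
  weight(X=3) = 1/45
Total weight = 1/60 + 1/45 = 7/180
P(X=2 | obs) = 1/60 / 7/180 = 3/7
P(X=3 | obs) = 1/45 / 7/180 = 4/7

P(X=2) = 3/7, P(X=3) = 4/7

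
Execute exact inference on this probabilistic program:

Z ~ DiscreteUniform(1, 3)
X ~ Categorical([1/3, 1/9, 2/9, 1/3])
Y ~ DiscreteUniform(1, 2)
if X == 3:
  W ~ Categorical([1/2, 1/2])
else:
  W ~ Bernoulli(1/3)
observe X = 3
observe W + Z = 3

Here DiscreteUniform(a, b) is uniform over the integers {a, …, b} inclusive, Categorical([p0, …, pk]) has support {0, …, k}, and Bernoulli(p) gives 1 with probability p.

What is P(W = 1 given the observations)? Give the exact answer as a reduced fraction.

Enumerate traces; 4 have nonzero weight after conditioning:
  (Z=2, X=3, Y=1, W=1) weight 1/36
  (Z=2, X=3, Y=2, W=1) weight 1/36
  (Z=3, X=3, Y=1, W=0) weight 1/36
  (Z=3, X=3, Y=2, W=0) weight 1/36
Group by W:
  weight(W=0) = 1/18
  weight(W=1) = 1/18
Total weight = 1/18 + 1/18 = 1/9
P(W=0 | obs) = 1/18 / 1/9 = 1/2
P(W=1 | obs) = 1/18 / 1/9 = 1/2

P(W = 1 | obs) = 1/2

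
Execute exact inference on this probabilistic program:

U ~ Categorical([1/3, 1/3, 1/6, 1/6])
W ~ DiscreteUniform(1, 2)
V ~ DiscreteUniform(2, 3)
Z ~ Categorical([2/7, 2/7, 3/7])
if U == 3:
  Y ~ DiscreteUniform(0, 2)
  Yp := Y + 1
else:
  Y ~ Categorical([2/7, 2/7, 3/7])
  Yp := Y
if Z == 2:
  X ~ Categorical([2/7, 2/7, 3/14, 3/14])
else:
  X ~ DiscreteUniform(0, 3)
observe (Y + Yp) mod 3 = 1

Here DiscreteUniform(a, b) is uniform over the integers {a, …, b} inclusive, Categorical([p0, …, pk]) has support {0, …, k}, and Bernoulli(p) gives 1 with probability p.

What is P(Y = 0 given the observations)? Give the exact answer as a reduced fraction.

Enumerate traces; 192 have nonzero weight after conditioning:
  (U=0, W=1, V=2, Z=0, Y=2, X=0) weight 1/392
  (U=0, W=1, V=2, Z=0, Y=2, X=1) weight 1/392
  (U=0, W=1, V=2, Z=0, Y=2, X=2) weight 1/392
  (U=0, W=1, V=2, Z=0, Y=2, X=3) weight 1/392
  (U=0, W=1, V=2, Z=1, Y=2, X=0) weight 1/392
  (U=0, W=1, V=2, Z=1, Y=2, X=1) weight 1/392
  (U=0, W=1, V=2, Z=1, Y=2, X=2) weight 1/392
  (U=0, W=1, V=2, Z=1, Y=2, X=3) weight 1/392
  (U=3, W=1, V=2, Z=0, Y=0, X=0) weight 1/1008
  … 183 more
Group by Y:
  weight(Y=0) = 1/18
  weight(Y=2) = 5/14
Total weight = 1/18 + 5/14 = 26/63
P(Y=0 | obs) = 1/18 / 26/63 = 7/52
P(Y=2 | obs) = 5/14 / 26/63 = 45/52

P(Y = 0 | obs) = 7/52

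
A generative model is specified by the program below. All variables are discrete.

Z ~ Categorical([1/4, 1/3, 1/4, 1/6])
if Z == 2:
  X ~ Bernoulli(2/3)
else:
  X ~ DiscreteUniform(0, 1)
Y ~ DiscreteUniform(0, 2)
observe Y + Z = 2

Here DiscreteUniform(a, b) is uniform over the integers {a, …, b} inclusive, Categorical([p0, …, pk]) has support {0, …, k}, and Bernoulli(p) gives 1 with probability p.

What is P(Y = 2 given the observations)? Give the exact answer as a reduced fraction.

P(Y = 2 | obs) = 3/10

Enumerate traces; 6 have nonzero weight after conditioning:
  (Z=0, X=0, Y=2) weight 1/24
  (Z=0, X=1, Y=2) weight 1/24
  (Z=1, X=0, Y=1) weight 1/18
  (Z=1, X=1, Y=1) weight 1/18
  (Z=2, X=0, Y=0) weight 1/36
  (Z=2, X=1, Y=0) weight 1/18
Group by Y:
  weight(Y=0) = 1/12
  weight(Y=1) = 1/9
  weight(Y=2) = 1/12
Total weight = 1/12 + 1/9 + 1/12 = 5/18
P(Y=0 | obs) = 1/12 / 5/18 = 3/10
P(Y=1 | obs) = 1/9 / 5/18 = 2/5
P(Y=2 | obs) = 1/12 / 5/18 = 3/10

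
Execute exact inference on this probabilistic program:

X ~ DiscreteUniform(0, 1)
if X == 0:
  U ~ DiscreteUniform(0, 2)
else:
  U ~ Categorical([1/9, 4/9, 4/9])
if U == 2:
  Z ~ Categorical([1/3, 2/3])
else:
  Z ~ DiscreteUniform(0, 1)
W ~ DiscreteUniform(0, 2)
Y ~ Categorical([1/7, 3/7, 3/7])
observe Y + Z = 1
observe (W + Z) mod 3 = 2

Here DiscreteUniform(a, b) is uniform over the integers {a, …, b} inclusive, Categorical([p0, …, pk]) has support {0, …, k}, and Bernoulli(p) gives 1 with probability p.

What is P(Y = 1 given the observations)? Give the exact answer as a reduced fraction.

P(Y = 1 | obs) = 141/202

Enumerate traces; 12 have nonzero weight after conditioning:
  (X=0, U=0, Z=0, W=2, Y=1) weight 1/84
  (X=0, U=0, Z=1, W=1, Y=0) weight 1/252
  (X=0, U=1, Z=0, W=2, Y=1) weight 1/84
  (X=0, U=1, Z=1, W=1, Y=0) weight 1/252
  (X=0, U=2, Z=0, W=2, Y=1) weight 1/126
  (X=0, U=2, Z=1, W=1, Y=0) weight 1/189
  (X=1, U=0, Z=0, W=2, Y=1) weight 1/252
  (X=1, U=0, Z=1, W=1, Y=0) weight 1/756
  … 4 more
Group by Y:
  weight(Y=0) = 61/2268
  weight(Y=1) = 47/756
Total weight = 61/2268 + 47/756 = 101/1134
P(Y=0 | obs) = 61/2268 / 101/1134 = 61/202
P(Y=1 | obs) = 47/756 / 101/1134 = 141/202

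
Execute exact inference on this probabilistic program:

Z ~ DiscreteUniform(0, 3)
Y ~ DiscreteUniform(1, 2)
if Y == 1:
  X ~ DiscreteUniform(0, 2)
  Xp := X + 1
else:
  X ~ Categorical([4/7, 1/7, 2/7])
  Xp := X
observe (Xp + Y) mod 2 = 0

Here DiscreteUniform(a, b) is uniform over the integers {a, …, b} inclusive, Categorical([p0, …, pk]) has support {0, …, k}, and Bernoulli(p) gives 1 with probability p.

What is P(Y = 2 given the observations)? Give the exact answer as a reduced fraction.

P(Y = 2 | obs) = 9/16

Enumerate traces; 16 have nonzero weight after conditioning:
  (Z=0, Y=1, X=0) weight 1/24
  (Z=0, Y=1, X=2) weight 1/24
  (Z=0, Y=2, X=0) weight 1/14
  (Z=0, Y=2, X=2) weight 1/28
  (Z=1, Y=1, X=0) weight 1/24
  (Z=1, Y=1, X=2) weight 1/24
  (Z=1, Y=2, X=0) weight 1/14
  (Z=1, Y=2, X=2) weight 1/28
  … 8 more
Group by Y:
  weight(Y=1) = 1/3
  weight(Y=2) = 3/7
Total weight = 1/3 + 3/7 = 16/21
P(Y=1 | obs) = 1/3 / 16/21 = 7/16
P(Y=2 | obs) = 3/7 / 16/21 = 9/16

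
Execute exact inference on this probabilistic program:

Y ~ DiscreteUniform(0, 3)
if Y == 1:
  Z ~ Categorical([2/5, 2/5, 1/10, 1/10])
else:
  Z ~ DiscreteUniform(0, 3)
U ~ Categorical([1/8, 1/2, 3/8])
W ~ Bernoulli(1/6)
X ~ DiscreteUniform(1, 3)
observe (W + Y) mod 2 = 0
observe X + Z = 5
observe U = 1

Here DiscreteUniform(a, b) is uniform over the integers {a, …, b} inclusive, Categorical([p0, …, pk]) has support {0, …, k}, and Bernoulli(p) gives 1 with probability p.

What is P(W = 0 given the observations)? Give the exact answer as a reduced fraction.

P(W = 0 | obs) = 50/57

Enumerate traces; 8 have nonzero weight after conditioning:
  (Y=0, Z=2, U=1, W=0, X=3) weight 5/576
  (Y=0, Z=3, U=1, W=0, X=2) weight 5/576
  (Y=1, Z=2, U=1, W=1, X=3) weight 1/1440
  (Y=1, Z=3, U=1, W=1, X=2) weight 1/1440
  (Y=2, Z=2, U=1, W=0, X=3) weight 5/576
  (Y=2, Z=3, U=1, W=0, X=2) weight 5/576
  (Y=3, Z=2, U=1, W=1, X=3) weight 1/576
  (Y=3, Z=3, U=1, W=1, X=2) weight 1/576
Group by W:
  weight(W=0) = 5/144
  weight(W=1) = 7/1440
Total weight = 5/144 + 7/1440 = 19/480
P(W=0 | obs) = 5/144 / 19/480 = 50/57
P(W=1 | obs) = 7/1440 / 19/480 = 7/57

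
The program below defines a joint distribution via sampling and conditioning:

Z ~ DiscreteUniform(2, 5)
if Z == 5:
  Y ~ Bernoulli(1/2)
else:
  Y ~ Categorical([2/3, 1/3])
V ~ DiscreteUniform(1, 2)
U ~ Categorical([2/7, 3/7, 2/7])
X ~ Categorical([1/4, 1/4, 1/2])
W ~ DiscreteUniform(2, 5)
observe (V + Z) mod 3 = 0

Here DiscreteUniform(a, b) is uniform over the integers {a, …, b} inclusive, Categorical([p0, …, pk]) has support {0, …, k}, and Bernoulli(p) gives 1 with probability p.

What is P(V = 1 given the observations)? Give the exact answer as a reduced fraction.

Enumerate traces; 216 have nonzero weight after conditioning:
  (Z=2, Y=0, V=1, U=0, X=0, W=2) weight 1/672
  (Z=2, Y=0, V=1, U=0, X=0, W=3) weight 1/672
  (Z=2, Y=0, V=1, U=0, X=0, W=4) weight 1/672
  (Z=2, Y=0, V=1, U=0, X=0, W=5) weight 1/672
  (Z=2, Y=0, V=1, U=0, X=1, W=2) weight 1/672
  (Z=2, Y=0, V=1, U=0, X=1, W=3) weight 1/672
  (Z=2, Y=0, V=1, U=0, X=1, W=4) weight 1/672
  (Z=2, Y=0, V=1, U=0, X=1, W=5) weight 1/672
  (Z=4, Y=0, V=2, U=0, X=0, W=2) weight 1/672
  … 207 more
Group by V:
  weight(V=1) = 1/4
  weight(V=2) = 1/8
Total weight = 1/4 + 1/8 = 3/8
P(V=1 | obs) = 1/4 / 3/8 = 2/3
P(V=2 | obs) = 1/8 / 3/8 = 1/3

P(V = 1 | obs) = 2/3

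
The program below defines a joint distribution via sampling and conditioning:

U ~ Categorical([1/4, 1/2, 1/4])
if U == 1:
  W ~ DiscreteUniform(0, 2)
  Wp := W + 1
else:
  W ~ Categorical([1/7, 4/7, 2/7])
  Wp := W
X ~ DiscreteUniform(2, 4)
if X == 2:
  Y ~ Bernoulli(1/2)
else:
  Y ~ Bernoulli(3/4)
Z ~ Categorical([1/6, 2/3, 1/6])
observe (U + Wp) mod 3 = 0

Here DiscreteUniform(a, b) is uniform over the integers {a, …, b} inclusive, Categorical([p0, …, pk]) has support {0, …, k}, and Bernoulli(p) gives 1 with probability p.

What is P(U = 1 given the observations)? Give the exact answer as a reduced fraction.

P(U = 1 | obs) = 14/29

Enumerate traces; 54 have nonzero weight after conditioning:
  (U=0, W=0, X=2, Y=0, Z=0) weight 1/1008
  (U=0, W=0, X=2, Y=0, Z=1) weight 1/252
  (U=0, W=0, X=2, Y=0, Z=2) weight 1/1008
  (U=0, W=0, X=2, Y=1, Z=0) weight 1/1008
  (U=0, W=0, X=2, Y=1, Z=1) weight 1/252
  (U=0, W=0, X=2, Y=1, Z=2) weight 1/1008
  (U=0, W=0, X=3, Y=0, Z=0) weight 1/2016
  (U=0, W=0, X=3, Y=0, Z=1) weight 1/504
  (U=1, W=1, X=2, Y=0, Z=0) weight 1/216
  (U=2, W=1, X=2, Y=0, Z=0) weight 1/252
  … 44 more
Group by U:
  weight(U=0) = 1/28
  weight(U=1) = 1/6
  weight(U=2) = 1/7
Total weight = 1/28 + 1/6 + 1/7 = 29/84
P(U=0 | obs) = 1/28 / 29/84 = 3/29
P(U=1 | obs) = 1/6 / 29/84 = 14/29
P(U=2 | obs) = 1/7 / 29/84 = 12/29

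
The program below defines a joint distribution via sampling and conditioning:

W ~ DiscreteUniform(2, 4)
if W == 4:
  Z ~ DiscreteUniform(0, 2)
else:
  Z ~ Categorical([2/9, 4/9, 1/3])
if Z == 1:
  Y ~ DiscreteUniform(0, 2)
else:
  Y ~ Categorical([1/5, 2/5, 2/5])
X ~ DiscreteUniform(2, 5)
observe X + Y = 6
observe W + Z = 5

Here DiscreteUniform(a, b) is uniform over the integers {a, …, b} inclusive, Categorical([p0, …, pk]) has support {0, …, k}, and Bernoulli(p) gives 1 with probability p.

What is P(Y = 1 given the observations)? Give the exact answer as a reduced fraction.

P(Y = 1 | obs) = 1/2

Enumerate traces; 4 have nonzero weight after conditioning:
  (W=3, Z=2, Y=1, X=5) weight 1/90
  (W=3, Z=2, Y=2, X=4) weight 1/90
  (W=4, Z=1, Y=1, X=5) weight 1/108
  (W=4, Z=1, Y=2, X=4) weight 1/108
Group by Y:
  weight(Y=1) = 11/540
  weight(Y=2) = 11/540
Total weight = 11/540 + 11/540 = 11/270
P(Y=1 | obs) = 11/540 / 11/270 = 1/2
P(Y=2 | obs) = 11/540 / 11/270 = 1/2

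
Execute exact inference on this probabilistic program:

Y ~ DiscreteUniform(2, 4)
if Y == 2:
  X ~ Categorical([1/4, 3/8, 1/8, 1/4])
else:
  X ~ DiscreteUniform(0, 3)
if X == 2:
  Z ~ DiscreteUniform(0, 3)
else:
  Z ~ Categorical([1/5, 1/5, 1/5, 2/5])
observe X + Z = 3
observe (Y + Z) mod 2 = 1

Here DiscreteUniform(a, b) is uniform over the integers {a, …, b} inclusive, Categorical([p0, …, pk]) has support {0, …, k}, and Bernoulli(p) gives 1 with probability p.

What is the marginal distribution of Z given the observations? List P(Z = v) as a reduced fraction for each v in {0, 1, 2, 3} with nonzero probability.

P(Z=0) = 8/63, P(Z=1) = 5/21, P(Z=2) = 8/63, P(Z=3) = 32/63

Enumerate traces; 6 have nonzero weight after conditioning:
  (Y=2, X=0, Z=3) weight 1/30
  (Y=2, X=2, Z=1) weight 1/96
  (Y=3, X=1, Z=2) weight 1/60
  (Y=3, X=3, Z=0) weight 1/60
  (Y=4, X=0, Z=3) weight 1/30
  (Y=4, X=2, Z=1) weight 1/48
Group by Z:
  weight(Z=0) = 1/60
  weight(Z=1) = 1/32
  weight(Z=2) = 1/60
  weight(Z=3) = 1/15
Total weight = 1/60 + 1/32 + 1/60 + 1/15 = 21/160
P(Z=0 | obs) = 1/60 / 21/160 = 8/63
P(Z=1 | obs) = 1/32 / 21/160 = 5/21
P(Z=2 | obs) = 1/60 / 21/160 = 8/63
P(Z=3 | obs) = 1/15 / 21/160 = 32/63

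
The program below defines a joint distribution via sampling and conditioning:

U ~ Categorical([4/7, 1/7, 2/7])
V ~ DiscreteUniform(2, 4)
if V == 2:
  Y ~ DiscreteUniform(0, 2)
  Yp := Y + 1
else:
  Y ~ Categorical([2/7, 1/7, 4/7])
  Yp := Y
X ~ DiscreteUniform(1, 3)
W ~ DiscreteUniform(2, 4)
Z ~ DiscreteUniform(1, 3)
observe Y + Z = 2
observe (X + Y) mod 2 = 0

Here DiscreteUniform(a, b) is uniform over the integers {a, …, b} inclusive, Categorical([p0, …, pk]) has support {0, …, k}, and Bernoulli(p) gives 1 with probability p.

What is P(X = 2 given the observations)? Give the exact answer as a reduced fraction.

Enumerate traces; 81 have nonzero weight after conditioning:
  (U=0, V=2, Y=0, X=2, W=2, Z=2) weight 4/1701
  (U=0, V=2, Y=0, X=2, W=3, Z=2) weight 4/1701
  (U=0, V=2, Y=0, X=2, W=4, Z=2) weight 4/1701
  (U=0, V=2, Y=1, X=1, W=2, Z=1) weight 4/1701
  (U=0, V=2, Y=1, X=1, W=3, Z=1) weight 4/1701
  (U=0, V=2, Y=1, X=1, W=4, Z=1) weight 4/1701
  (U=0, V=2, Y=1, X=3, W=2, Z=1) weight 4/1701
  (U=0, V=2, Y=1, X=3, W=3, Z=1) weight 4/1701
  … 73 more
Group by X:
  weight(X=1) = 13/567
  weight(X=2) = 19/567
  weight(X=3) = 13/567
Total weight = 13/567 + 19/567 + 13/567 = 5/63
P(X=1 | obs) = 13/567 / 5/63 = 13/45
P(X=2 | obs) = 19/567 / 5/63 = 19/45
P(X=3 | obs) = 13/567 / 5/63 = 13/45

P(X = 2 | obs) = 19/45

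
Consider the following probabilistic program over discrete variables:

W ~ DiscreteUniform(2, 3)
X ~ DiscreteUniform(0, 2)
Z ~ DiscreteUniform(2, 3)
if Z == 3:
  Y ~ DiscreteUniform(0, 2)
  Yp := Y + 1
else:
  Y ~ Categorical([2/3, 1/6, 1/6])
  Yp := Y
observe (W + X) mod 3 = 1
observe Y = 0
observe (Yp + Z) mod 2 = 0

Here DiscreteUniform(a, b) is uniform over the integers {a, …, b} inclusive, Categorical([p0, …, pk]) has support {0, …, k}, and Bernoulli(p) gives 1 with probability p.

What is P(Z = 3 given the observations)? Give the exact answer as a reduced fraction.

Enumerate traces; 4 have nonzero weight after conditioning:
  (W=2, X=2, Z=2, Y=0) weight 1/18
  (W=2, X=2, Z=3, Y=0) weight 1/36
  (W=3, X=1, Z=2, Y=0) weight 1/18
  (W=3, X=1, Z=3, Y=0) weight 1/36
Group by Z:
  weight(Z=2) = 1/9
  weight(Z=3) = 1/18
Total weight = 1/9 + 1/18 = 1/6
P(Z=2 | obs) = 1/9 / 1/6 = 2/3
P(Z=3 | obs) = 1/18 / 1/6 = 1/3

P(Z = 3 | obs) = 1/3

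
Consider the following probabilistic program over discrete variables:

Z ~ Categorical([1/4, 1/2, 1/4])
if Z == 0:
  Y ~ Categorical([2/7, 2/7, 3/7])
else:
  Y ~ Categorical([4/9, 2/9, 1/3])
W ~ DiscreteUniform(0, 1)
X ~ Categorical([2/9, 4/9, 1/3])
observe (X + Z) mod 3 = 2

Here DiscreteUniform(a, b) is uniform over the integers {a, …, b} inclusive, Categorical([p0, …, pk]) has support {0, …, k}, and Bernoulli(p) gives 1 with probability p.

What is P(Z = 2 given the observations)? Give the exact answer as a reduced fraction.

Enumerate traces; 18 have nonzero weight after conditioning:
  (Z=0, Y=0, W=0, X=2) weight 1/84
  (Z=0, Y=0, W=1, X=2) weight 1/84
  (Z=0, Y=1, W=0, X=2) weight 1/84
  (Z=0, Y=1, W=1, X=2) weight 1/84
  (Z=0, Y=2, W=0, X=2) weight 1/56
  (Z=0, Y=2, W=1, X=2) weight 1/56
  (Z=1, Y=0, W=0, X=1) weight 4/81
  (Z=1, Y=0, W=1, X=1) weight 4/81
  (Z=2, Y=0, W=0, X=0) weight 1/81
  … 9 more
Group by Z:
  weight(Z=0) = 1/12
  weight(Z=1) = 2/9
  weight(Z=2) = 1/18
Total weight = 1/12 + 2/9 + 1/18 = 13/36
P(Z=0 | obs) = 1/12 / 13/36 = 3/13
P(Z=1 | obs) = 2/9 / 13/36 = 8/13
P(Z=2 | obs) = 1/18 / 13/36 = 2/13

P(Z = 2 | obs) = 2/13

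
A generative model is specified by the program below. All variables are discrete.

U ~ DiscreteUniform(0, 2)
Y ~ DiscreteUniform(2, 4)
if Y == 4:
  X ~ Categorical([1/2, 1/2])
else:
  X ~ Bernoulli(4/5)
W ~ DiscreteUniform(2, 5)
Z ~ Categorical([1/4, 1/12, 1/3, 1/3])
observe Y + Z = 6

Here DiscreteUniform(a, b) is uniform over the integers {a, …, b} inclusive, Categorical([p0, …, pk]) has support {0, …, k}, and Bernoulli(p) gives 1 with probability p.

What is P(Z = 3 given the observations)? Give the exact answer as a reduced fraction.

P(Z = 3 | obs) = 1/2

Enumerate traces; 48 have nonzero weight after conditioning:
  (U=0, Y=3, X=0, W=2, Z=3) weight 1/540
  (U=0, Y=3, X=0, W=3, Z=3) weight 1/540
  (U=0, Y=3, X=0, W=4, Z=3) weight 1/540
  (U=0, Y=3, X=0, W=5, Z=3) weight 1/540
  (U=0, Y=3, X=1, W=2, Z=3) weight 1/135
  (U=0, Y=3, X=1, W=3, Z=3) weight 1/135
  (U=0, Y=3, X=1, W=4, Z=3) weight 1/135
  (U=0, Y=3, X=1, W=5, Z=3) weight 1/135
  (U=0, Y=4, X=0, W=2, Z=2) weight 1/216
  … 39 more
Group by Z:
  weight(Z=2) = 1/9
  weight(Z=3) = 1/9
Total weight = 1/9 + 1/9 = 2/9
P(Z=2 | obs) = 1/9 / 2/9 = 1/2
P(Z=3 | obs) = 1/9 / 2/9 = 1/2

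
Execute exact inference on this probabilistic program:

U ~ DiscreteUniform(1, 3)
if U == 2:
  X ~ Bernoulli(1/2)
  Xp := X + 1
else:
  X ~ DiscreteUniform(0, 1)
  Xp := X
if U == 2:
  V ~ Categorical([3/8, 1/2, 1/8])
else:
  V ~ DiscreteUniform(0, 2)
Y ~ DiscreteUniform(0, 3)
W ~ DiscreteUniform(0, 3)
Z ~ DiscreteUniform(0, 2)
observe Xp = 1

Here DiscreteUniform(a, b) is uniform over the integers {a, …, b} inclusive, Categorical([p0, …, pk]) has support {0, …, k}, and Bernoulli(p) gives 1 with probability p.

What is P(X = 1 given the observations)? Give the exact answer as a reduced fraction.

P(X = 1 | obs) = 2/3

Enumerate traces; 432 have nonzero weight after conditioning:
  (U=1, X=1, V=0, Y=0, W=0, Z=0) weight 1/864
  (U=1, X=1, V=0, Y=0, W=0, Z=1) weight 1/864
  (U=1, X=1, V=0, Y=0, W=0, Z=2) weight 1/864
  (U=1, X=1, V=0, Y=0, W=1, Z=0) weight 1/864
  (U=1, X=1, V=0, Y=0, W=1, Z=1) weight 1/864
  (U=1, X=1, V=0, Y=0, W=1, Z=2) weight 1/864
  (U=1, X=1, V=0, Y=0, W=2, Z=0) weight 1/864
  (U=1, X=1, V=0, Y=0, W=2, Z=1) weight 1/864
  (U=2, X=0, V=0, Y=0, W=0, Z=0) weight 1/768
  … 423 more
Group by X:
  weight(X=0) = 1/6
  weight(X=1) = 1/3
Total weight = 1/6 + 1/3 = 1/2
P(X=0 | obs) = 1/6 / 1/2 = 1/3
P(X=1 | obs) = 1/3 / 1/2 = 2/3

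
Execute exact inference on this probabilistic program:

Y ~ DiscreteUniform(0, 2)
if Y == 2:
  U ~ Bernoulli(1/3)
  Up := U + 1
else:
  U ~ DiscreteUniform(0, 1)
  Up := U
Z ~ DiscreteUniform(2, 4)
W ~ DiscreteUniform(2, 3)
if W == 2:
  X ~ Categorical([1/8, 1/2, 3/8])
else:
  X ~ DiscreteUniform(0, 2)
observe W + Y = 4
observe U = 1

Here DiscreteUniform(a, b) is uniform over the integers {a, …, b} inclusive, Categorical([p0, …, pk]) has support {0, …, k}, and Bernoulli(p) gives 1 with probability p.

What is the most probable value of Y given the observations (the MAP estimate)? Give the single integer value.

Enumerate traces; 18 have nonzero weight after conditioning:
  (Y=1, U=1, Z=2, W=3, X=0) weight 1/108
  (Y=1, U=1, Z=2, W=3, X=1) weight 1/108
  (Y=1, U=1, Z=2, W=3, X=2) weight 1/108
  (Y=1, U=1, Z=3, W=3, X=0) weight 1/108
  (Y=1, U=1, Z=3, W=3, X=1) weight 1/108
  (Y=1, U=1, Z=3, W=3, X=2) weight 1/108
  (Y=1, U=1, Z=4, W=3, X=0) weight 1/108
  (Y=1, U=1, Z=4, W=3, X=1) weight 1/108
  (Y=2, U=1, Z=2, W=2, X=0) weight 1/432
  … 9 more
Group by Y:
  weight(Y=1) = 1/12
  weight(Y=2) = 1/18
Total weight = 1/12 + 1/18 = 5/36
P(Y=1 | obs) = 1/12 / 5/36 = 3/5
P(Y=2 | obs) = 1/18 / 5/36 = 2/5
argmax = 1

argmax_v P(Y = v | obs) = 1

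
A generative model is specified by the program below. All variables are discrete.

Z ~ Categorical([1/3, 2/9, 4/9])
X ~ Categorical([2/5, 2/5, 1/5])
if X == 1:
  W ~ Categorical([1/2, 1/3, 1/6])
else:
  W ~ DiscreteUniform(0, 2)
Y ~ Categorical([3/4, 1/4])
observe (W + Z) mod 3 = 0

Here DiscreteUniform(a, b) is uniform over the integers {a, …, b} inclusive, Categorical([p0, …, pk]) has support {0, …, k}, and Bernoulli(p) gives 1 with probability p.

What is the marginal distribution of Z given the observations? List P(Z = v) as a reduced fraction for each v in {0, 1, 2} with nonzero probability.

P(Z=0) = 9/23, P(Z=1) = 4/23, P(Z=2) = 10/23

Enumerate traces; 18 have nonzero weight after conditioning:
  (Z=0, X=0, W=0, Y=0) weight 1/30
  (Z=0, X=0, W=0, Y=1) weight 1/90
  (Z=0, X=1, W=0, Y=0) weight 1/20
  (Z=0, X=1, W=0, Y=1) weight 1/60
  (Z=0, X=2, W=0, Y=0) weight 1/60
  (Z=0, X=2, W=0, Y=1) weight 1/180
  (Z=1, X=0, W=2, Y=0) weight 1/45
  (Z=1, X=0, W=2, Y=1) weight 1/135
  (Z=2, X=0, W=1, Y=0) weight 2/45
  … 9 more
Group by Z:
  weight(Z=0) = 2/15
  weight(Z=1) = 8/135
  weight(Z=2) = 4/27
Total weight = 2/15 + 8/135 + 4/27 = 46/135
P(Z=0 | obs) = 2/15 / 46/135 = 9/23
P(Z=1 | obs) = 8/135 / 46/135 = 4/23
P(Z=2 | obs) = 4/27 / 46/135 = 10/23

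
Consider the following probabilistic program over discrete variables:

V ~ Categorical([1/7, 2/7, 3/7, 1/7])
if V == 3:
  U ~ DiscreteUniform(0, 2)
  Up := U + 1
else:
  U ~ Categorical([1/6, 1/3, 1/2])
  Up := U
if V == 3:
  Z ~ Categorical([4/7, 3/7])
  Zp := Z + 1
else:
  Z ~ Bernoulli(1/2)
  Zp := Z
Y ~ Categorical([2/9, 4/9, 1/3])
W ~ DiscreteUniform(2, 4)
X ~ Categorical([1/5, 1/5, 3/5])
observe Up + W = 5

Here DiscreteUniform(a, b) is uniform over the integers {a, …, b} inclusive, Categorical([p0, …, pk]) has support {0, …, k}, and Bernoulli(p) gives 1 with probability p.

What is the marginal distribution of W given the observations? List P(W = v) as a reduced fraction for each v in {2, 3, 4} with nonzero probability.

Enumerate traces; 162 have nonzero weight after conditioning:
  (V=0, U=1, Z=0, Y=0, W=4, X=0) weight 1/2835
  (V=0, U=1, Z=0, Y=0, W=4, X=1) weight 1/2835
  (V=0, U=1, Z=0, Y=0, W=4, X=2) weight 1/945
  (V=0, U=1, Z=0, Y=1, W=4, X=0) weight 2/2835
  (V=0, U=1, Z=0, Y=1, W=4, X=1) weight 2/2835
  (V=0, U=1, Z=0, Y=1, W=4, X=2) weight 2/945
  (V=0, U=1, Z=0, Y=2, W=4, X=0) weight 1/1890
  (V=0, U=1, Z=0, Y=2, W=4, X=1) weight 1/1890
  (V=0, U=2, Z=0, Y=0, W=3, X=0) weight 1/1890
  (V=3, U=2, Z=0, Y=0, W=2, X=0) weight 8/19845
  … 152 more
Group by W:
  weight(W=2) = 1/63
  weight(W=3) = 10/63
  weight(W=4) = 1/9
Total weight = 1/63 + 10/63 + 1/9 = 2/7
P(W=2 | obs) = 1/63 / 2/7 = 1/18
P(W=3 | obs) = 10/63 / 2/7 = 5/9
P(W=4 | obs) = 1/9 / 2/7 = 7/18

P(W=2) = 1/18, P(W=3) = 5/9, P(W=4) = 7/18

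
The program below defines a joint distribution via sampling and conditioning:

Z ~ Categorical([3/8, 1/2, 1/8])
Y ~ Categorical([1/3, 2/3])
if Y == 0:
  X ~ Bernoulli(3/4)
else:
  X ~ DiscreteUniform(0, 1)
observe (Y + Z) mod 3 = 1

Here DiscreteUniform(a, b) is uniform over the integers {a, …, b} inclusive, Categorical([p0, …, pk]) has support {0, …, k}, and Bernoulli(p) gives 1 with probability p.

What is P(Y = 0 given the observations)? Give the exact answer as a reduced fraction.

P(Y = 0 | obs) = 2/5

Enumerate traces; 4 have nonzero weight after conditioning:
  (Z=0, Y=1, X=0) weight 1/8
  (Z=0, Y=1, X=1) weight 1/8
  (Z=1, Y=0, X=0) weight 1/24
  (Z=1, Y=0, X=1) weight 1/8
Group by Y:
  weight(Y=0) = 1/6
  weight(Y=1) = 1/4
Total weight = 1/6 + 1/4 = 5/12
P(Y=0 | obs) = 1/6 / 5/12 = 2/5
P(Y=1 | obs) = 1/4 / 5/12 = 3/5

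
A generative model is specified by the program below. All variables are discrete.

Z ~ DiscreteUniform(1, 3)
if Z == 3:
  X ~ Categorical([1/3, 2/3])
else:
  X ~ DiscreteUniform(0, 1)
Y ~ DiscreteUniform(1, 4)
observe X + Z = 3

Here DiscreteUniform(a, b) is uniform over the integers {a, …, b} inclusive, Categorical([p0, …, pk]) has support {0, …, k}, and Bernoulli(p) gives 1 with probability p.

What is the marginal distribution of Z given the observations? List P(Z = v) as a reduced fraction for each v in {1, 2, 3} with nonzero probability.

P(Z=2) = 3/5, P(Z=3) = 2/5

Enumerate traces; 8 have nonzero weight after conditioning:
  (Z=2, X=1, Y=1) weight 1/24
  (Z=2, X=1, Y=2) weight 1/24
  (Z=2, X=1, Y=3) weight 1/24
  (Z=2, X=1, Y=4) weight 1/24
  (Z=3, X=0, Y=1) weight 1/36
  (Z=3, X=0, Y=2) weight 1/36
  (Z=3, X=0, Y=3) weight 1/36
  (Z=3, X=0, Y=4) weight 1/36
Group by Z:
  weight(Z=2) = 1/6
  weight(Z=3) = 1/9
Total weight = 1/6 + 1/9 = 5/18
P(Z=2 | obs) = 1/6 / 5/18 = 3/5
P(Z=3 | obs) = 1/9 / 5/18 = 2/5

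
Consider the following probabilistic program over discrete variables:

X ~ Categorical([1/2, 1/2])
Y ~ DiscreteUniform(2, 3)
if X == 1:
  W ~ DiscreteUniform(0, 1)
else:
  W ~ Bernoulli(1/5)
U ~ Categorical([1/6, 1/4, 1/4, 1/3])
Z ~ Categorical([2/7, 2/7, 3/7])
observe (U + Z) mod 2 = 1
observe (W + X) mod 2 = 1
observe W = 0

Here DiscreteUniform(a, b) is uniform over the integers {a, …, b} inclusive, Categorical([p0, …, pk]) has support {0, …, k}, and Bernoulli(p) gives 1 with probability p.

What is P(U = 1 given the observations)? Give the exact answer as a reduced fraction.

P(U = 1 | obs) = 1/3

Enumerate traces; 12 have nonzero weight after conditioning:
  (X=1, Y=2, W=0, U=0, Z=1) weight 1/168
  (X=1, Y=2, W=0, U=1, Z=0) weight 1/112
  (X=1, Y=2, W=0, U=1, Z=2) weight 3/224
  (X=1, Y=2, W=0, U=2, Z=1) weight 1/112
  (X=1, Y=2, W=0, U=3, Z=0) weight 1/84
  (X=1, Y=2, W=0, U=3, Z=2) weight 1/56
  (X=1, Y=3, W=0, U=0, Z=1) weight 1/168
  (X=1, Y=3, W=0, U=1, Z=0) weight 1/112
  … 4 more
Group by U:
  weight(U=0) = 1/84
  weight(U=1) = 5/112
  weight(U=2) = 1/56
  weight(U=3) = 5/84
Total weight = 1/84 + 5/112 + 1/56 + 5/84 = 15/112
P(U=0 | obs) = 1/84 / 15/112 = 4/45
P(U=1 | obs) = 5/112 / 15/112 = 1/3
P(U=2 | obs) = 1/56 / 15/112 = 2/15
P(U=3 | obs) = 5/84 / 15/112 = 4/9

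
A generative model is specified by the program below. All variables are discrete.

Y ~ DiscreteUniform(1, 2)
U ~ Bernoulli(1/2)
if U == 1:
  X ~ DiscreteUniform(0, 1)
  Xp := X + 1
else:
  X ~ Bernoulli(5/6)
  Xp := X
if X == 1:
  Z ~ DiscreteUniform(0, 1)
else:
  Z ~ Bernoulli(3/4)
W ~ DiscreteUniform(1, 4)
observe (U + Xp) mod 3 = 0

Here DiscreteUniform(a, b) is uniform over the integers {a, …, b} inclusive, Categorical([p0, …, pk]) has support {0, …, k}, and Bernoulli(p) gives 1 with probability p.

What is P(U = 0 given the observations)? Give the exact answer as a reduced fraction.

Enumerate traces; 32 have nonzero weight after conditioning:
  (Y=1, U=0, X=0, Z=0, W=1) weight 1/384
  (Y=1, U=0, X=0, Z=0, W=2) weight 1/384
  (Y=1, U=0, X=0, Z=0, W=3) weight 1/384
  (Y=1, U=0, X=0, Z=0, W=4) weight 1/384
  (Y=1, U=0, X=0, Z=1, W=1) weight 1/128
  (Y=1, U=0, X=0, Z=1, W=2) weight 1/128
  (Y=1, U=0, X=0, Z=1, W=3) weight 1/128
  (Y=1, U=0, X=0, Z=1, W=4) weight 1/128
  (Y=1, U=1, X=1, Z=0, W=1) weight 1/64
  … 23 more
Group by U:
  weight(U=0) = 1/12
  weight(U=1) = 1/4
Total weight = 1/12 + 1/4 = 1/3
P(U=0 | obs) = 1/12 / 1/3 = 1/4
P(U=1 | obs) = 1/4 / 1/3 = 3/4

P(U = 0 | obs) = 1/4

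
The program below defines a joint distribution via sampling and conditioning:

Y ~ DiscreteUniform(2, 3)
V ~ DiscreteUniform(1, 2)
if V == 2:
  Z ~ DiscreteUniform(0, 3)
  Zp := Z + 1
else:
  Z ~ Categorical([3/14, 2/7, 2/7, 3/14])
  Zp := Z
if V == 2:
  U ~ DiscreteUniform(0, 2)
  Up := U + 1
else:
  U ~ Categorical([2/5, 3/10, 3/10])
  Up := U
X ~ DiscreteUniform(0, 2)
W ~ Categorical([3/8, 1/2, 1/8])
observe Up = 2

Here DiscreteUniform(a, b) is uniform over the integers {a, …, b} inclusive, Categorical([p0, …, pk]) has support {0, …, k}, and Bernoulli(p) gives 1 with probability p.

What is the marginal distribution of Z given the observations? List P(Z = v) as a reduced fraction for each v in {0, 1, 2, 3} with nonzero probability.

Enumerate traces; 144 have nonzero weight after conditioning:
  (Y=2, V=1, Z=0, U=2, X=0, W=0) weight 9/4480
  (Y=2, V=1, Z=0, U=2, X=0, W=1) weight 3/1120
  (Y=2, V=1, Z=0, U=2, X=0, W=2) weight 3/4480
  (Y=2, V=1, Z=0, U=2, X=1, W=0) weight 9/4480
  (Y=2, V=1, Z=0, U=2, X=1, W=1) weight 3/1120
  (Y=2, V=1, Z=0, U=2, X=1, W=2) weight 3/4480
  (Y=2, V=1, Z=0, U=2, X=2, W=0) weight 9/4480
  (Y=2, V=1, Z=0, U=2, X=2, W=1) weight 3/1120
  (Y=2, V=1, Z=1, U=2, X=0, W=0) weight 3/1120
  (Y=2, V=1, Z=2, U=2, X=0, W=0) weight 3/1120
  … 134 more
Group by Z:
  weight(Z=0) = 31/420
  weight(Z=1) = 71/840
  weight(Z=2) = 71/840
  weight(Z=3) = 31/420
Total weight = 31/420 + 71/840 + 71/840 + 31/420 = 19/60
P(Z=0 | obs) = 31/420 / 19/60 = 31/133
P(Z=1 | obs) = 71/840 / 19/60 = 71/266
P(Z=2 | obs) = 71/840 / 19/60 = 71/266
P(Z=3 | obs) = 31/420 / 19/60 = 31/133

P(Z=0) = 31/133, P(Z=1) = 71/266, P(Z=2) = 71/266, P(Z=3) = 31/133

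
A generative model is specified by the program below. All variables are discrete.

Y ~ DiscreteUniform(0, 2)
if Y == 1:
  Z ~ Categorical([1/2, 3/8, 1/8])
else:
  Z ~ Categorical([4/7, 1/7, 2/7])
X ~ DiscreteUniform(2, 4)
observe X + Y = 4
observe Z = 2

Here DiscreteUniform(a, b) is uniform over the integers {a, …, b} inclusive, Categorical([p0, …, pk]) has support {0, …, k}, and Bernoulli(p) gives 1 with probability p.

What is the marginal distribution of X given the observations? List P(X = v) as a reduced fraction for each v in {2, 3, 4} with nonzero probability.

P(X=2) = 16/39, P(X=3) = 7/39, P(X=4) = 16/39

Enumerate traces; 3 have nonzero weight after conditioning:
  (Y=0, Z=2, X=4) weight 2/63
  (Y=1, Z=2, X=3) weight 1/72
  (Y=2, Z=2, X=2) weight 2/63
Group by X:
  weight(X=2) = 2/63
  weight(X=3) = 1/72
  weight(X=4) = 2/63
Total weight = 2/63 + 1/72 + 2/63 = 13/168
P(X=2 | obs) = 2/63 / 13/168 = 16/39
P(X=3 | obs) = 1/72 / 13/168 = 7/39
P(X=4 | obs) = 2/63 / 13/168 = 16/39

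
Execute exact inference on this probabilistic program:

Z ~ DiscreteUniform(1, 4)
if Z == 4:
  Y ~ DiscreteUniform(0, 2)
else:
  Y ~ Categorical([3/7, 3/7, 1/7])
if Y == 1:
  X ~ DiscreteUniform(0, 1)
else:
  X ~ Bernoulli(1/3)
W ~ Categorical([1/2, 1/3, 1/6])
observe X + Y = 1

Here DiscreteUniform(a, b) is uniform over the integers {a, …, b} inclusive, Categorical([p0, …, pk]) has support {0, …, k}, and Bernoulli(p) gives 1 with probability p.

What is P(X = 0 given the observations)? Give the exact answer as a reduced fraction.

Enumerate traces; 24 have nonzero weight after conditioning:
  (Z=1, Y=0, X=1, W=0) weight 1/56
  (Z=1, Y=0, X=1, W=1) weight 1/84
  (Z=1, Y=0, X=1, W=2) weight 1/168
  (Z=1, Y=1, X=0, W=0) weight 3/112
  (Z=1, Y=1, X=0, W=1) weight 1/56
  (Z=1, Y=1, X=0, W=2) weight 1/112
  (Z=2, Y=0, X=1, W=0) weight 1/56
  (Z=2, Y=0, X=1, W=1) weight 1/84
  … 16 more
Group by X:
  weight(X=0) = 17/84
  weight(X=1) = 17/126
Total weight = 17/84 + 17/126 = 85/252
P(X=0 | obs) = 17/84 / 85/252 = 3/5
P(X=1 | obs) = 17/126 / 85/252 = 2/5

P(X = 0 | obs) = 3/5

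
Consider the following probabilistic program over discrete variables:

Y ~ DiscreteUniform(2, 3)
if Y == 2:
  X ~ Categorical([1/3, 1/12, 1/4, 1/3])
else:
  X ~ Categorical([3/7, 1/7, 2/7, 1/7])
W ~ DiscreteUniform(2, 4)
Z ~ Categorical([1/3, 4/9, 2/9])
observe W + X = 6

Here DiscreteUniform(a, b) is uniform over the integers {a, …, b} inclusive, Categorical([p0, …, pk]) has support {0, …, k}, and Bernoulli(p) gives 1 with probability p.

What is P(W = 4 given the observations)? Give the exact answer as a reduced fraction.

Enumerate traces; 12 have nonzero weight after conditioning:
  (Y=2, X=2, W=4, Z=0) weight 1/72
  (Y=2, X=2, W=4, Z=1) weight 1/54
  (Y=2, X=2, W=4, Z=2) weight 1/108
  (Y=2, X=3, W=3, Z=0) weight 1/54
  (Y=2, X=3, W=3, Z=1) weight 2/81
  (Y=2, X=3, W=3, Z=2) weight 1/81
  (Y=3, X=2, W=4, Z=0) weight 1/63
  (Y=3, X=2, W=4, Z=1) weight 4/189
  … 4 more
Group by W:
  weight(W=3) = 5/63
  weight(W=4) = 5/56
Total weight = 5/63 + 5/56 = 85/504
P(W=3 | obs) = 5/63 / 85/504 = 8/17
P(W=4 | obs) = 5/56 / 85/504 = 9/17

P(W = 4 | obs) = 9/17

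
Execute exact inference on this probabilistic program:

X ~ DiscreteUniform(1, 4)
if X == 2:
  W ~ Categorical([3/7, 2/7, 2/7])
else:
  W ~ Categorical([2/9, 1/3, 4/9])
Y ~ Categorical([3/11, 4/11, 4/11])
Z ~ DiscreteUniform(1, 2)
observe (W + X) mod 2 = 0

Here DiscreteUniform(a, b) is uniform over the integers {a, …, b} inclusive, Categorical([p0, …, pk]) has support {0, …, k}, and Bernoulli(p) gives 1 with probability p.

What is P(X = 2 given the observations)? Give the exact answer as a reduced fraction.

P(X = 2 | obs) = 15/43

Enumerate traces; 36 have nonzero weight after conditioning:
  (X=1, W=1, Y=0, Z=1) weight 1/88
  (X=1, W=1, Y=0, Z=2) weight 1/88
  (X=1, W=1, Y=1, Z=1) weight 1/66
  (X=1, W=1, Y=1, Z=2) weight 1/66
  (X=1, W=1, Y=2, Z=1) weight 1/66
  (X=1, W=1, Y=2, Z=2) weight 1/66
  (X=2, W=0, Y=0, Z=1) weight 9/616
  (X=2, W=0, Y=0, Z=2) weight 9/616
  (X=3, W=1, Y=0, Z=1) weight 1/88
  (X=4, W=0, Y=0, Z=1) weight 1/132
  … 26 more
Group by X:
  weight(X=1) = 1/12
  weight(X=2) = 5/28
  weight(X=3) = 1/12
  weight(X=4) = 1/6
Total weight = 1/12 + 5/28 + 1/12 + 1/6 = 43/84
P(X=1 | obs) = 1/12 / 43/84 = 7/43
P(X=2 | obs) = 5/28 / 43/84 = 15/43
P(X=3 | obs) = 1/12 / 43/84 = 7/43
P(X=4 | obs) = 1/6 / 43/84 = 14/43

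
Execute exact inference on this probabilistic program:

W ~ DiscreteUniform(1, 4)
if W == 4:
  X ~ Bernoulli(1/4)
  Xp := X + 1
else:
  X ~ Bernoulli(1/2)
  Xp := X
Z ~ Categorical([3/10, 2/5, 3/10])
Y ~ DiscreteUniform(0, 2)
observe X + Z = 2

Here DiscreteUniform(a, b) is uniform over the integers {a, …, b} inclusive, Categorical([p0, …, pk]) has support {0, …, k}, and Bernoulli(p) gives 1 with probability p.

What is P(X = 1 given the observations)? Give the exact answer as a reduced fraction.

Enumerate traces; 24 have nonzero weight after conditioning:
  (W=1, X=0, Z=2, Y=0) weight 1/80
  (W=1, X=0, Z=2, Y=1) weight 1/80
  (W=1, X=0, Z=2, Y=2) weight 1/80
  (W=1, X=1, Z=1, Y=0) weight 1/60
  (W=1, X=1, Z=1, Y=1) weight 1/60
  (W=1, X=1, Z=1, Y=2) weight 1/60
  (W=2, X=0, Z=2, Y=0) weight 1/80
  (W=2, X=0, Z=2, Y=1) weight 1/80
  … 16 more
Group by X:
  weight(X=0) = 27/160
  weight(X=1) = 7/40
Total weight = 27/160 + 7/40 = 11/32
P(X=0 | obs) = 27/160 / 11/32 = 27/55
P(X=1 | obs) = 7/40 / 11/32 = 28/55

P(X = 1 | obs) = 28/55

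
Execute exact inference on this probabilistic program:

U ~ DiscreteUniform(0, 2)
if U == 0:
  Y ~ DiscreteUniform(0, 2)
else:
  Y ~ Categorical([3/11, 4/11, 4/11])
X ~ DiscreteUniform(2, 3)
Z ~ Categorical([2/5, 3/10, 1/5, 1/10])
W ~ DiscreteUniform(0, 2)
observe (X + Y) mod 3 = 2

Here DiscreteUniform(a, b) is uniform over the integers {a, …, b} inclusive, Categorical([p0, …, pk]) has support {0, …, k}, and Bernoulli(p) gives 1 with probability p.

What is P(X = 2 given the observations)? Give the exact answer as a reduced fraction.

Enumerate traces; 72 have nonzero weight after conditioning:
  (U=0, Y=0, X=2, Z=0, W=0) weight 1/135
  (U=0, Y=0, X=2, Z=0, W=1) weight 1/135
  (U=0, Y=0, X=2, Z=0, W=2) weight 1/135
  (U=0, Y=0, X=2, Z=1, W=0) weight 1/180
  (U=0, Y=0, X=2, Z=1, W=1) weight 1/180
  (U=0, Y=0, X=2, Z=1, W=2) weight 1/180
  (U=0, Y=0, X=2, Z=2, W=0) weight 1/270
  (U=0, Y=0, X=2, Z=2, W=1) weight 1/270
  (U=0, Y=2, X=3, Z=0, W=0) weight 1/135
  … 63 more
Group by X:
  weight(X=2) = 29/198
  weight(X=3) = 35/198
Total weight = 29/198 + 35/198 = 32/99
P(X=2 | obs) = 29/198 / 32/99 = 29/64
P(X=3 | obs) = 35/198 / 32/99 = 35/64

P(X = 2 | obs) = 29/64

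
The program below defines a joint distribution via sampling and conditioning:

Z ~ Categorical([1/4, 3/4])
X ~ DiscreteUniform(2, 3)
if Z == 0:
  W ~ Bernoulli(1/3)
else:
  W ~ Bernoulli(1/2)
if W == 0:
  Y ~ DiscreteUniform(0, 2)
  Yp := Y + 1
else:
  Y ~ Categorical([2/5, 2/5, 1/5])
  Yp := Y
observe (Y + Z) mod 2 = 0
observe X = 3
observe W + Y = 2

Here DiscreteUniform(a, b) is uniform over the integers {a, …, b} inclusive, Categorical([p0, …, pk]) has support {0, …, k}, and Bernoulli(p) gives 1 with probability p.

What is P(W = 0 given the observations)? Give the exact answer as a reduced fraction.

Enumerate traces; 2 have nonzero weight after conditioning:
  (Z=0, X=3, W=0, Y=2) weight 1/36
  (Z=1, X=3, W=1, Y=1) weight 3/40
Group by W:
  weight(W=0) = 1/36
  weight(W=1) = 3/40
Total weight = 1/36 + 3/40 = 37/360
P(W=0 | obs) = 1/36 / 37/360 = 10/37
P(W=1 | obs) = 3/40 / 37/360 = 27/37

P(W = 0 | obs) = 10/37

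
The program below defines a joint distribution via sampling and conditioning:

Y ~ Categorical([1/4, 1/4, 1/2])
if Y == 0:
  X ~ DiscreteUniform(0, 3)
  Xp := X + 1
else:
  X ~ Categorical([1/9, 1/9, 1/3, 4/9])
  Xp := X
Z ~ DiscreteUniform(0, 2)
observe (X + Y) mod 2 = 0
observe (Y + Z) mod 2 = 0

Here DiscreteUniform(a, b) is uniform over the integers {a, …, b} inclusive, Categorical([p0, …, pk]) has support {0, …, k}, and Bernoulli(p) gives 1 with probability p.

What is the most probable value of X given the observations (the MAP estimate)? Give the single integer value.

Enumerate traces; 10 have nonzero weight after conditioning:
  (Y=0, X=0, Z=0) weight 1/48
  (Y=0, X=0, Z=2) weight 1/48
  (Y=0, X=2, Z=0) weight 1/48
  (Y=0, X=2, Z=2) weight 1/48
  (Y=1, X=1, Z=1) weight 1/108
  (Y=1, X=3, Z=1) weight 1/27
  (Y=2, X=0, Z=0) weight 1/54
  (Y=2, X=0, Z=2) weight 1/54
  … 2 more
Group by X:
  weight(X=0) = 17/216
  weight(X=1) = 1/108
  weight(X=2) = 11/72
  weight(X=3) = 1/27
Total weight = 17/216 + 1/108 + 11/72 + 1/27 = 5/18
P(X=0 | obs) = 17/216 / 5/18 = 17/60
P(X=1 | obs) = 1/108 / 5/18 = 1/30
P(X=2 | obs) = 11/72 / 5/18 = 11/20
P(X=3 | obs) = 1/27 / 5/18 = 2/15
argmax = 2

argmax_v P(X = v | obs) = 2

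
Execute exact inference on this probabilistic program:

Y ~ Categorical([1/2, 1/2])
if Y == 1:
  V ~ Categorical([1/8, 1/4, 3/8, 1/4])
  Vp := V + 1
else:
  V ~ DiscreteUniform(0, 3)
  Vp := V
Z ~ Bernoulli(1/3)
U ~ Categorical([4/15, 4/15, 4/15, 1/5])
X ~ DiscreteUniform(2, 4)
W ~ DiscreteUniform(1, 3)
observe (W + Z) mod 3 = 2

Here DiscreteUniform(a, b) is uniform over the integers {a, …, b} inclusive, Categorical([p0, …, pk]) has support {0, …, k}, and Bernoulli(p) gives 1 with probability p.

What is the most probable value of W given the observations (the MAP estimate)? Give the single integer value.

argmax_v P(W = v | obs) = 2

Enumerate traces; 192 have nonzero weight after conditioning:
  (Y=0, V=0, Z=0, U=0, X=2, W=2) weight 1/405
  (Y=0, V=0, Z=0, U=0, X=3, W=2) weight 1/405
  (Y=0, V=0, Z=0, U=0, X=4, W=2) weight 1/405
  (Y=0, V=0, Z=0, U=1, X=2, W=2) weight 1/405
  (Y=0, V=0, Z=0, U=1, X=3, W=2) weight 1/405
  (Y=0, V=0, Z=0, U=1, X=4, W=2) weight 1/405
  (Y=0, V=0, Z=0, U=2, X=2, W=2) weight 1/405
  (Y=0, V=0, Z=0, U=2, X=3, W=2) weight 1/405
  (Y=0, V=0, Z=1, U=0, X=2, W=1) weight 1/810
  … 183 more
Group by W:
  weight(W=1) = 1/9
  weight(W=2) = 2/9
Total weight = 1/9 + 2/9 = 1/3
P(W=1 | obs) = 1/9 / 1/3 = 1/3
P(W=2 | obs) = 2/9 / 1/3 = 2/3
argmax = 2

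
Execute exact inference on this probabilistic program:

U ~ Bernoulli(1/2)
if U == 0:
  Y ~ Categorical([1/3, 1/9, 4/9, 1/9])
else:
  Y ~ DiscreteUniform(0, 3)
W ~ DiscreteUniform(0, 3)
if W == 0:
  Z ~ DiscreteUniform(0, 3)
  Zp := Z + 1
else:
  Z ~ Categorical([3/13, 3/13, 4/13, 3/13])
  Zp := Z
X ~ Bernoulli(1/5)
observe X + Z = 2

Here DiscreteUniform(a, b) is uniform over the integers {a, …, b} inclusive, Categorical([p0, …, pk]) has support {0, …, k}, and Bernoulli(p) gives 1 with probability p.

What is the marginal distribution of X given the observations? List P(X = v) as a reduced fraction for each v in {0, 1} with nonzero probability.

Enumerate traces; 64 have nonzero weight after conditioning:
  (U=0, Y=0, W=0, Z=1, X=1) weight 1/480
  (U=0, Y=0, W=0, Z=2, X=0) weight 1/120
  (U=0, Y=0, W=1, Z=1, X=1) weight 1/520
  (U=0, Y=0, W=1, Z=2, X=0) weight 2/195
  (U=0, Y=0, W=2, Z=1, X=1) weight 1/520
  (U=0, Y=0, W=2, Z=2, X=0) weight 2/195
  (U=0, Y=0, W=3, Z=1, X=1) weight 1/520
  (U=0, Y=0, W=3, Z=2, X=0) weight 2/195
  … 56 more
Group by X:
  weight(X=0) = 61/260
  weight(X=1) = 49/1040
Total weight = 61/260 + 49/1040 = 293/1040
P(X=0 | obs) = 61/260 / 293/1040 = 244/293
P(X=1 | obs) = 49/1040 / 293/1040 = 49/293

P(X=0) = 244/293, P(X=1) = 49/293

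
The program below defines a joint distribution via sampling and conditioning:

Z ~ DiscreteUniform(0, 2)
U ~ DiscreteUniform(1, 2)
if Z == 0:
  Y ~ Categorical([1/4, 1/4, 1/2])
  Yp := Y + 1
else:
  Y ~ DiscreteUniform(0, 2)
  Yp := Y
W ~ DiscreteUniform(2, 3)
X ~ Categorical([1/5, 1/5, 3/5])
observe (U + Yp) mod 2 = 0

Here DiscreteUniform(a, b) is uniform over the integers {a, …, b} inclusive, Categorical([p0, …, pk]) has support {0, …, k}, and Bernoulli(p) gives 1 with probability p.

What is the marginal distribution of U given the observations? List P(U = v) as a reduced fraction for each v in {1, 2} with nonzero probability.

Enumerate traces; 54 have nonzero weight after conditioning:
  (Z=0, U=1, Y=0, W=2, X=0) weight 1/240
  (Z=0, U=1, Y=0, W=2, X=1) weight 1/240
  (Z=0, U=1, Y=0, W=2, X=2) weight 1/80
  (Z=0, U=1, Y=0, W=3, X=0) weight 1/240
  (Z=0, U=1, Y=0, W=3, X=1) weight 1/240
  (Z=0, U=1, Y=0, W=3, X=2) weight 1/80
  (Z=0, U=1, Y=2, W=2, X=0) weight 1/120
  (Z=0, U=1, Y=2, W=2, X=1) weight 1/120
  (Z=0, U=2, Y=1, W=2, X=0) weight 1/240
  … 45 more
Group by U:
  weight(U=1) = 17/72
  weight(U=2) = 19/72
Total weight = 17/72 + 19/72 = 1/2
P(U=1 | obs) = 17/72 / 1/2 = 17/36
P(U=2 | obs) = 19/72 / 1/2 = 19/36

P(U=1) = 17/36, P(U=2) = 19/36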